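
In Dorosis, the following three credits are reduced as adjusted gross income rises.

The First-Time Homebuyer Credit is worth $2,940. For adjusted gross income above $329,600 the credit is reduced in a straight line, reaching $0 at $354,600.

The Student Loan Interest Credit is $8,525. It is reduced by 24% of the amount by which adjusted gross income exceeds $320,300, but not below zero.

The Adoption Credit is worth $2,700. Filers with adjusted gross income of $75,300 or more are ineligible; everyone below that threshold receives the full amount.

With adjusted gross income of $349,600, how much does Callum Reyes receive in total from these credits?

First-Time Homebuyer Credit: $349,600 is $20,000 into a $25,000 phase-out range, leaving 5,000/25,000 of the credit: $2,940 × 5,000/25,000 = $588.
Student Loan Interest Credit: 24% of the $29,300 excess over $320,300 is $7,032; credit = $8,525 − $7,032 = $1,493.
Adoption Credit: $349,600 meets or exceeds the $75,300 cutoff, so the credit is $0.
Total: $588 + $1,493 + $0 = $2,081.

$2,081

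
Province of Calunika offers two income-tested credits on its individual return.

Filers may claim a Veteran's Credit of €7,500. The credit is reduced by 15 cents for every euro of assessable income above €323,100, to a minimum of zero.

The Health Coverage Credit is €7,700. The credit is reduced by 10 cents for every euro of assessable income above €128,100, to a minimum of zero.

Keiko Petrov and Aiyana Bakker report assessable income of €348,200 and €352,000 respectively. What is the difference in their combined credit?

€570

Keiko (€348,200): Veteran's Credit: 15% of the €25,100 excess over €323,100 is €3,765; credit = €7,500 − €3,765 = €3,735. Health Coverage Credit: 10% of the €220,100 excess over €128,100 is €22,010 ≥ base, so the credit is €0. total €3,735 + €0 = €3,735
Aiyana (€352,000): Veteran's Credit: 15% of the €28,900 excess over €323,100 is €4,335; credit = €7,500 − €4,335 = €3,165. Health Coverage Credit: 10% of the €223,900 excess over €128,100 is €22,390 ≥ base, so the credit is €0. total €3,165 + €0 = €3,165
Difference: |€3,735 − €3,165| = €570.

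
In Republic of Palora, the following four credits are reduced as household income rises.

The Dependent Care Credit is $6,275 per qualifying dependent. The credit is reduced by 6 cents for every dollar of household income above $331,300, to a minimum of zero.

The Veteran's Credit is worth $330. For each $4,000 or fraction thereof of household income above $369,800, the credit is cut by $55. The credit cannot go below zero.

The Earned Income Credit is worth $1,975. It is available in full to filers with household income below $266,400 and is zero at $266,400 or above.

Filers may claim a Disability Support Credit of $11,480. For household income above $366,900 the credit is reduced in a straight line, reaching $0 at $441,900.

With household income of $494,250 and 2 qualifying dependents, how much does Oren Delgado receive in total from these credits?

$2,773

Dependent Care Credit: base = 2 × $6,275 = $12,550. 6% of the $162,950 excess over $331,300 is $9,777; credit = $12,550 − $9,777 = $2,773.
Veteran's Credit: income exceeds $369,800 by $124,450 → 32 increments × $55 = $1,760 ≥ base, so the credit is $0.
Earned Income Credit: $494,250 meets or exceeds the $266,400 cutoff, so the credit is $0.
Disability Support Credit: $494,250 is at or above $441,900, so the credit is $0.
Total: $2,773 + $0 + $0 + $0 = $2,773.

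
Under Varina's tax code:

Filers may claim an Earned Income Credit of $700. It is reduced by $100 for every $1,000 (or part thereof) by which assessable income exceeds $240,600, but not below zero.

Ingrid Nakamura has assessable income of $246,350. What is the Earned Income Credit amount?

$100

Earned Income Credit: income exceeds $240,600 by $5,750, which is 6 full-or-partial $1,000 increments; reduction = 6 × $100 = $600, leaving $100.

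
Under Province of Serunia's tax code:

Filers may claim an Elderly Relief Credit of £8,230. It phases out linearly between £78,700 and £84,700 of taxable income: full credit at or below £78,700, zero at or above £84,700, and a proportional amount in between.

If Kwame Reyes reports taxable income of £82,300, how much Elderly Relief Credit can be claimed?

Elderly Relief Credit: £82,300 is £3,600 into a £6,000 phase-out range, leaving 2,400/6,000 of the credit: £8,230 × 2,400/6,000 = £3,292.

£3,292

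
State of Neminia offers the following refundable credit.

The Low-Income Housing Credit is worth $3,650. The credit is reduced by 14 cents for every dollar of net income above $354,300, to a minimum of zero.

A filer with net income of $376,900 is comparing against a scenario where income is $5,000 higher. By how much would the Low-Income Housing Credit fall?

$486

At $376,900 — 14% of the $22,600 excess over $354,300 is $3,164; credit = $3,650 − $3,164 = $486.
At $381,900 — 14% of the $27,600 excess over $354,300 is $3,864 ≥ base, so the credit is $0.
Lost: $486 − $0 = $486.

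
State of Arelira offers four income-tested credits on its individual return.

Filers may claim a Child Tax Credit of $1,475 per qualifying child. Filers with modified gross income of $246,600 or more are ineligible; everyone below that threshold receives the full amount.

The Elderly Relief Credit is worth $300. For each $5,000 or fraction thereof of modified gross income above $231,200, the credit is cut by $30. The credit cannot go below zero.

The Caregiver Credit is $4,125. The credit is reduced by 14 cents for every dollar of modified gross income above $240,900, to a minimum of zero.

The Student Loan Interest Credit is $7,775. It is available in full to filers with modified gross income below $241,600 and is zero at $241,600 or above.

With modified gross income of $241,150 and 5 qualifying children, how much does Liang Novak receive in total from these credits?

Child Tax Credit: base = 5 × $1,475 = $7,375. $241,150 is below the $246,600 cutoff, so the full $7,375 applies.
Elderly Relief Credit: income exceeds $231,200 by $9,950, which is 2 full-or-partial $5,000 increments; reduction = 2 × $30 = $60, leaving $240.
Caregiver Credit: 14% of the $250 excess over $240,900 is $35; credit = $4,125 − $35 = $4,090.
Student Loan Interest Credit: $241,150 is below the $241,600 cutoff, so the full $7,775 applies.
Total: $7,375 + $240 + $4,090 + $7,775 = $19,480.

$19,480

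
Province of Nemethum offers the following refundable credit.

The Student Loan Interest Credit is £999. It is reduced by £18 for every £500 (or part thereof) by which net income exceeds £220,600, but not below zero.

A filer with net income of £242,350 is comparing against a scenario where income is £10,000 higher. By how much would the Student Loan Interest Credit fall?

At £242,350 — income exceeds £220,600 by £21,750, which is 44 full-or-partial £500 increments; reduction = 44 × £18 = £792, leaving £207.
At £252,350 — income exceeds £220,600 by £31,750 → 64 increments × £18 = £1,152 ≥ base, so the credit is £0.
Lost: £207 − £0 = £207.

£207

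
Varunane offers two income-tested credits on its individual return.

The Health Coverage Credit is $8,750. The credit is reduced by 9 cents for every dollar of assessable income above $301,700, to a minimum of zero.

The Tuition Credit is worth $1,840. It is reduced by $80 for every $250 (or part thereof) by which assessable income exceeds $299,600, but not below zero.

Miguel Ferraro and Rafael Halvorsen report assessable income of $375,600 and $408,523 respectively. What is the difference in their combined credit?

Miguel ($375,600): Health Coverage Credit: 9% of the $73,900 excess over $301,700 is $6,651; credit = $8,750 − $6,651 = $2,099. Tuition Credit: income exceeds $299,600 by $76,000 → 304 increments × $80 = $24,320 ≥ base, so the credit is $0. total $2,099 + $0 = $2,099
Rafael ($408,523): Health Coverage Credit: 9% of the $106,823 excess over $301,700 is $9,614.07 ≥ base, so the credit is $0. Tuition Credit: income exceeds $299,600 by $108,923 → 436 increments × $80 = $34,880 ≥ base, so the credit is $0. total $0 + $0 = $0
Difference: |$2,099 − $0| = $2,099.

$2,099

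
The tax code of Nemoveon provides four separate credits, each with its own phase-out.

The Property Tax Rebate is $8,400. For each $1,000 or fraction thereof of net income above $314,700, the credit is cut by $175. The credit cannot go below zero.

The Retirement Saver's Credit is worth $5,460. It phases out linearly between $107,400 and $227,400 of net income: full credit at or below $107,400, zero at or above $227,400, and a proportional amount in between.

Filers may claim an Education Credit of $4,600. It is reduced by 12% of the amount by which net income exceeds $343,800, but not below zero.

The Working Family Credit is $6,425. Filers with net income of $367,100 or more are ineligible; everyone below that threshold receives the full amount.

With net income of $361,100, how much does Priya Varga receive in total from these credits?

Property Tax Rebate: income exceeds $314,700 by $46,400, which is 47 full-or-partial $1,000 increments; reduction = 47 × $175 = $8,225, leaving $175.
Retirement Saver's Credit: $361,100 is at or above $227,400, so the credit is $0.
Education Credit: 12% of the $17,300 excess over $343,800 is $2,076; credit = $4,600 − $2,076 = $2,524.
Working Family Credit: $361,100 is below the $367,100 cutoff, so the full $6,425 applies.
Total: $175 + $0 + $2,524 + $6,425 = $9,124.

$9,124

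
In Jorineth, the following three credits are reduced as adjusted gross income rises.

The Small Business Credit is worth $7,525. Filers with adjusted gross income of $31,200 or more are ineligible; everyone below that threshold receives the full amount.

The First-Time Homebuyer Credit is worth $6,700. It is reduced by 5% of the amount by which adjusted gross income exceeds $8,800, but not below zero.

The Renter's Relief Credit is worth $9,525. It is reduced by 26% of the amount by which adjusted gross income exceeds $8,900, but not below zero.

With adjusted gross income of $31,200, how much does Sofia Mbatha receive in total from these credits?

Small Business Credit: $31,200 meets or exceeds the $31,200 cutoff, so the credit is $0.
First-Time Homebuyer Credit: 5% of the $22,400 excess over $8,800 is $1,120; credit = $6,700 − $1,120 = $5,580.
Renter's Relief Credit: 26% of the $22,300 excess over $8,900 is $5,798; credit = $9,525 − $5,798 = $3,727.
Total: $0 + $5,580 + $3,727 = $9,307.

$9,307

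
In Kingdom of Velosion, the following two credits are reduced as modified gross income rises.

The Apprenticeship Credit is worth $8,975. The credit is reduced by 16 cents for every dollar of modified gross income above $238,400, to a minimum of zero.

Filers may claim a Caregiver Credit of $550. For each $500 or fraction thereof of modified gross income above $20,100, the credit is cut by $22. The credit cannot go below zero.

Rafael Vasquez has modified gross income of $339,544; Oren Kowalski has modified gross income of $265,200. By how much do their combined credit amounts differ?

$4,687

Rafael ($339,544): Apprenticeship Credit: 16% of the $101,144 excess over $238,400 is $16,183.04 ≥ base, so the credit is $0. Caregiver Credit: income exceeds $20,100 by $319,444 → 639 increments × $22 = $14,058 ≥ base, so the credit is $0. total $0 + $0 = $0
Oren ($265,200): Apprenticeship Credit: 16% of the $26,800 excess over $238,400 is $4,288; credit = $8,975 − $4,288 = $4,687. Caregiver Credit: income exceeds $20,100 by $245,100 → 491 increments × $22 = $10,802 ≥ base, so the credit is $0. total $4,687 + $0 = $4,687
Difference: |$0 − $4,687| = $4,687.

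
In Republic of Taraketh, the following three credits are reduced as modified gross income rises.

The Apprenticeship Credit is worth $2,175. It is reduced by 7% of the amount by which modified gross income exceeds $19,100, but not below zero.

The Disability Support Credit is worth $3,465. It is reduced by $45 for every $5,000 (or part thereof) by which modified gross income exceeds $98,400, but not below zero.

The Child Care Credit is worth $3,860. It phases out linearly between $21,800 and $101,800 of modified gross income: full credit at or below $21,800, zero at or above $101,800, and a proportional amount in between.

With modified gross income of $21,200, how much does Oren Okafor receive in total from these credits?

Apprenticeship Credit: 7% of the $2,100 excess over $19,100 is $147; credit = $2,175 − $147 = $2,028.
Disability Support Credit: $21,200 is at or below the $98,400 threshold, so the full $3,465 applies.
Child Care Credit: $21,200 is at or below the $21,800 threshold, so the full $3,860 applies.
Total: $2,028 + $3,465 + $3,860 = $9,353.

$9,353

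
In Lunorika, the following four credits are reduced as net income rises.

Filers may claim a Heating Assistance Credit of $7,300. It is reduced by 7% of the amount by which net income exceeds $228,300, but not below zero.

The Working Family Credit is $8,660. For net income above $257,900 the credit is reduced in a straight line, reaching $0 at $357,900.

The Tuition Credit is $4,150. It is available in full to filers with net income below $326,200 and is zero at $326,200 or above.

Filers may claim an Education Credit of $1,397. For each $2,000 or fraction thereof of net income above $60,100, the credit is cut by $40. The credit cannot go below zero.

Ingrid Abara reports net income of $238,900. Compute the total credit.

Heating Assistance Credit: 7% of the $10,600 excess over $228,300 is $742; credit = $7,300 − $742 = $6,558.
Working Family Credit: $238,900 is at or below the $257,900 threshold, so the full $8,660 applies.
Tuition Credit: $238,900 is below the $326,200 cutoff, so the full $4,150 applies.
Education Credit: income exceeds $60,100 by $178,800 → 90 increments × $40 = $3,600 ≥ base, so the credit is $0.
Total: $6,558 + $8,660 + $4,150 + $0 = $19,368.

$19,368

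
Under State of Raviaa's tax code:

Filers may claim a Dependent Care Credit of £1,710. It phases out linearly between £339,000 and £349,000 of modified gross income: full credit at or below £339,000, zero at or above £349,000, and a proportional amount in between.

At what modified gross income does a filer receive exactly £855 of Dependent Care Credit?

£344,000

£855 is 855/1,710 of the full £1,710, so 855/1,710 of the £10,000 range has been used: income = £339,000 + £10,000 × 855/1,710 = £344,000.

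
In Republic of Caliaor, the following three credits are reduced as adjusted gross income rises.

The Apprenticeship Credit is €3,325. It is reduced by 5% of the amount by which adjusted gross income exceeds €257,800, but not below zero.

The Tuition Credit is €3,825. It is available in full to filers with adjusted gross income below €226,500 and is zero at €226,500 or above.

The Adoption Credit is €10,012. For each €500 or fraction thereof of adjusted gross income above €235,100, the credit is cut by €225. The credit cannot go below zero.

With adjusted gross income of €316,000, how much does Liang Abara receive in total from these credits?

€415

Apprenticeship Credit: 5% of the €58,200 excess over €257,800 is €2,910; credit = €3,325 − €2,910 = €415.
Tuition Credit: €316,000 meets or exceeds the €226,500 cutoff, so the credit is €0.
Adoption Credit: income exceeds €235,100 by €80,900 → 162 increments × €225 = €36,450 ≥ base, so the credit is €0.
Total: €415 + €0 + €0 = €415.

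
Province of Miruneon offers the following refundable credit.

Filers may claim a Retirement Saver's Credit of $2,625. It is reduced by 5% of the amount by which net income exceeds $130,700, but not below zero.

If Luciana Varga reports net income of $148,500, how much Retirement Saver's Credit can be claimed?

Retirement Saver's Credit: 5% of the $17,800 excess over $130,700 is $890; credit = $2,625 − $890 = $1,735.

$1,735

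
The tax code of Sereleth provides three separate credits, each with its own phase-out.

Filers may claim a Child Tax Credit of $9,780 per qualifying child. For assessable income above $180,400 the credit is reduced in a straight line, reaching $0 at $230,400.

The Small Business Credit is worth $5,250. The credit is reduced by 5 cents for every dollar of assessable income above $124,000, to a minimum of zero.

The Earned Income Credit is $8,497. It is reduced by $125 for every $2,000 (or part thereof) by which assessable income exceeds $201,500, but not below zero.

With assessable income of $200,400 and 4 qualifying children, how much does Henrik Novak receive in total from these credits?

Child Tax Credit: base = 4 × $9,780 = $39,120. $200,400 is $20,000 into a $50,000 phase-out range, leaving 30,000/50,000 of the credit: $39,120 × 30,000/50,000 = $23,472.
Small Business Credit: 5% of the $76,400 excess over $124,000 is $3,820; credit = $5,250 − $3,820 = $1,430.
Earned Income Credit: $200,400 is at or below the $201,500 threshold, so the full $8,497 applies.
Total: $23,472 + $1,430 + $8,497 = $33,399.

$33,399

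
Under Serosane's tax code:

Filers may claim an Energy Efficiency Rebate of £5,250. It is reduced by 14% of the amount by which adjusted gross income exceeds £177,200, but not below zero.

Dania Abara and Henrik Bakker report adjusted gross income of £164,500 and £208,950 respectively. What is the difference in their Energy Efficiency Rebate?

£4,445

Dania (£164,500): Energy Efficiency Rebate: £164,500 is at or below the £177,200 threshold, so the full £5,250 applies.
Henrik (£208,950): Energy Efficiency Rebate: 14% of the £31,750 excess over £177,200 is £4,445; credit = £5,250 − £4,445 = £805.
Difference: |£5,250 − £805| = £4,445.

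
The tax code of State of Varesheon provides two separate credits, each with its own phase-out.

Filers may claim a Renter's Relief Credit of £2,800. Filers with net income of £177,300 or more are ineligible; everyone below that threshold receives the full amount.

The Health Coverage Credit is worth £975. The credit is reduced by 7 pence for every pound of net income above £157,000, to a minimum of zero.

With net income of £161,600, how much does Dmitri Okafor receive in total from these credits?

Renter's Relief Credit: £161,600 is below the £177,300 cutoff, so the full £2,800 applies.
Health Coverage Credit: 7% of the £4,600 excess over £157,000 is £322; credit = £975 − £322 = £653.
Total: £2,800 + £653 = £3,453.

£3,453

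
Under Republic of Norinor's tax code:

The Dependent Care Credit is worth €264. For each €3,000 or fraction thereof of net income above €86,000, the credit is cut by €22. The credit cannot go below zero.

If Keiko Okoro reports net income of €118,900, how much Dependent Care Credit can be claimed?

€22

Dependent Care Credit: income exceeds €86,000 by €32,900, which is 11 full-or-partial €3,000 increments; reduction = 11 × €22 = €242, leaving €22.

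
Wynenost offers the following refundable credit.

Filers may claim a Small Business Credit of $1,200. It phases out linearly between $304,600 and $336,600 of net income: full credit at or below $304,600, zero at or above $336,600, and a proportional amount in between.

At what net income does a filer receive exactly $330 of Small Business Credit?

$330 is 330/1,200 of the full $1,200, so 870/1,200 of the $32,000 range has been used: income = $304,600 + $32,000 × 870/1,200 = $327,800.

$327,800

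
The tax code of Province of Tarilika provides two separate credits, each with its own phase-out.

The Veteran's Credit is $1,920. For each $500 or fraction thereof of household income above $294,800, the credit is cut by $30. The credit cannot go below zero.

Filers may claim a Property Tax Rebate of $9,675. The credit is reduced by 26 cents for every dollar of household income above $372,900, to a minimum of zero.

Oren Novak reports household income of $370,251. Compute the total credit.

$9,675

Veteran's Credit: income exceeds $294,800 by $75,451 → 151 increments × $30 = $4,530 ≥ base, so the credit is $0.
Property Tax Rebate: $370,251 is at or below the $372,900 threshold, so the full $9,675 applies.
Total: $0 + $9,675 = $9,675.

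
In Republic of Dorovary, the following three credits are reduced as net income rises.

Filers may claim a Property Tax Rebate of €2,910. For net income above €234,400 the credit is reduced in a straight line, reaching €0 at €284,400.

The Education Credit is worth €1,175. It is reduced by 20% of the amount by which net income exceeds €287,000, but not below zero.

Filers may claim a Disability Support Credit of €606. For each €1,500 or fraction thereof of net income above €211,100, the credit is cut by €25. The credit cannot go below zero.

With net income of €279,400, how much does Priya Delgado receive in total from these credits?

€1,466

Property Tax Rebate: €279,400 is €45,000 into a €50,000 phase-out range, leaving 5,000/50,000 of the credit: €2,910 × 5,000/50,000 = €291.
Education Credit: €279,400 is at or below the €287,000 threshold, so the full €1,175 applies.
Disability Support Credit: income exceeds €211,100 by €68,300 → 46 increments × €25 = €1,150 ≥ base, so the credit is €0.
Total: €291 + €1,175 + €0 = €1,466.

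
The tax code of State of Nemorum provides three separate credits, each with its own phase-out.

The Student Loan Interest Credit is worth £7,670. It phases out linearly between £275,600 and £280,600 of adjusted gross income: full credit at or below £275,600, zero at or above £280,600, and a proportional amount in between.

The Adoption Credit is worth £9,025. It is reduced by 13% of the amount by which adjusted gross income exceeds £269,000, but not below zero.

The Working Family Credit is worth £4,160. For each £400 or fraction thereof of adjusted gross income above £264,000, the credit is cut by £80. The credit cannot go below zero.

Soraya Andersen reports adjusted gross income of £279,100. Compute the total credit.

Student Loan Interest Credit: £279,100 is £3,500 into a £5,000 phase-out range, leaving 1,500/5,000 of the credit: £7,670 × 1,500/5,000 = £2,301.
Adoption Credit: 13% of the £10,100 excess over £269,000 is £1,313; credit = £9,025 − £1,313 = £7,712.
Working Family Credit: income exceeds £264,000 by £15,100, which is 38 full-or-partial £400 increments; reduction = 38 × £80 = £3,040, leaving £1,120.
Total: £2,301 + £7,712 + £1,120 = £11,133.

£11,133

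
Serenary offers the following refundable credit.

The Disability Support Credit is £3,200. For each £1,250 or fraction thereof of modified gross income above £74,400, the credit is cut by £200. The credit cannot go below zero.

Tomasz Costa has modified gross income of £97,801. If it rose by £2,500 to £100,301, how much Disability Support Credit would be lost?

£0

At £97,801 — income exceeds £74,400 by £23,401 → 19 increments × £200 = £3,800 ≥ base, so the credit is £0.
At £100,301 — income exceeds £74,400 by £25,901 → 21 increments × £200 = £4,200 ≥ base, so the credit is £0.
Lost: £0 − £0 = £0.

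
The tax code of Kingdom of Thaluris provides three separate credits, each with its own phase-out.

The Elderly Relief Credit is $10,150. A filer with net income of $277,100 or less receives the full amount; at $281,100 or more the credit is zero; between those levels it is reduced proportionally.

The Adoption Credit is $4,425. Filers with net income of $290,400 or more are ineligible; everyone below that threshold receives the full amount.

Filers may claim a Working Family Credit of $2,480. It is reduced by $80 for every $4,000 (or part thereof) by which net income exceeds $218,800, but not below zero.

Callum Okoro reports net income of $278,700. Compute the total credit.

$11,795

Elderly Relief Credit: $278,700 is $1,600 into a $4,000 phase-out range, leaving 2,400/4,000 of the credit: $10,150 × 2,400/4,000 = $6,090.
Adoption Credit: $278,700 is below the $290,400 cutoff, so the full $4,425 applies.
Working Family Credit: income exceeds $218,800 by $59,900, which is 15 full-or-partial $4,000 increments; reduction = 15 × $80 = $1,200, leaving $1,280.
Total: $6,090 + $4,425 + $1,280 = $11,795.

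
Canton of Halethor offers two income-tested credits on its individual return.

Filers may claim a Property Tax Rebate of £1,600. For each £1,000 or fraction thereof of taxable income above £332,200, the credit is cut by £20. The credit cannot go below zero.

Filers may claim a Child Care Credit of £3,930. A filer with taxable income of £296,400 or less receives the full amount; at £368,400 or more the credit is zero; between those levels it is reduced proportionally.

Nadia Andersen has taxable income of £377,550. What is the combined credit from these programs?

Property Tax Rebate: income exceeds £332,200 by £45,350, which is 46 full-or-partial £1,000 increments; reduction = 46 × £20 = £920, leaving £680.
Child Care Credit: £377,550 is at or above £368,400, so the credit is £0.
Total: £680 + £0 = £680.

£680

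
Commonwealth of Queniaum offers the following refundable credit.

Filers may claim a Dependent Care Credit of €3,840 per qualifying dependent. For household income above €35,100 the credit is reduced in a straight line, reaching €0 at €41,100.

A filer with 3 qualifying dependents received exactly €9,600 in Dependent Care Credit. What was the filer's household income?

€36,100

Full credit = 3 × €3,840 = €11,520.
€9,600 is 9,600/11,520 of the full €11,520, so 1,920/11,520 of the €6,000 range has been used: income = €35,100 + €6,000 × 1,920/11,520 = €36,100.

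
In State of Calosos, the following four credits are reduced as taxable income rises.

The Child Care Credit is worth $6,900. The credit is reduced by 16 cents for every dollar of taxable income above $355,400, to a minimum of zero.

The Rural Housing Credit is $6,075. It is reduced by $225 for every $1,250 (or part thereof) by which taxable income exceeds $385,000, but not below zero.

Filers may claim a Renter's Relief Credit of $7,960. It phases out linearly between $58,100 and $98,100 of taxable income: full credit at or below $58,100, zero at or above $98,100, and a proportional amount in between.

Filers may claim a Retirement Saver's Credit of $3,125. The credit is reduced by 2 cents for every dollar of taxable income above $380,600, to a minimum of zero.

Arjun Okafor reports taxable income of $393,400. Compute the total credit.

Child Care Credit: 16% of the $38,000 excess over $355,400 is $6,080; credit = $6,900 − $6,080 = $820.
Rural Housing Credit: income exceeds $385,000 by $8,400, which is 7 full-or-partial $1,250 increments; reduction = 7 × $225 = $1,575, leaving $4,500.
Renter's Relief Credit: $393,400 is at or above $98,100, so the credit is $0.
Retirement Saver's Credit: 2% of the $12,800 excess over $380,600 is $256; credit = $3,125 − $256 = $2,869.
Total: $820 + $4,500 + $0 + $2,869 = $8,189.

$8,189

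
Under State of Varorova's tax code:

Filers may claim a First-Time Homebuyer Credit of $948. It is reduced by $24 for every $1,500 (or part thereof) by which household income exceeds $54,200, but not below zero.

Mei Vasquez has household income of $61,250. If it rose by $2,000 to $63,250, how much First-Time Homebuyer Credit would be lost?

At $61,250 — income exceeds $54,200 by $7,050, which is 5 full-or-partial $1,500 increments; reduction = 5 × $24 = $120, leaving $828.
At $63,250 — income exceeds $54,200 by $9,050, which is 7 full-or-partial $1,500 increments; reduction = 7 × $24 = $168, leaving $780.
Lost: $828 − $780 = $48.

$48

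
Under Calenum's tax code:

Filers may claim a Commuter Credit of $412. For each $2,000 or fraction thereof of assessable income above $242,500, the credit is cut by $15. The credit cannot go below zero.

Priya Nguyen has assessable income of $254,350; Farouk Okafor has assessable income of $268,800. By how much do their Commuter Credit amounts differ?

Priya ($254,350): Commuter Credit: income exceeds $242,500 by $11,850, which is 6 full-or-partial $2,000 increments; reduction = 6 × $15 = $90, leaving $322.
Farouk ($268,800): Commuter Credit: income exceeds $242,500 by $26,300, which is 14 full-or-partial $2,000 increments; reduction = 14 × $15 = $210, leaving $202.
Difference: |$322 − $202| = $120.

$120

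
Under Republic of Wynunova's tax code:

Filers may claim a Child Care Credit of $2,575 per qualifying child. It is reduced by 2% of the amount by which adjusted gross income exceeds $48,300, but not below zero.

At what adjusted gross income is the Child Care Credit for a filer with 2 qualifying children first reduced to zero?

$305,800

Full credit = 2 × $2,575 = $5,150.
The credit falls by 2% of each dollar above $48,300, so it reaches zero when the excess is $5,150 / 2% = $257,500: income = $48,300 + $257,500 = $305,800.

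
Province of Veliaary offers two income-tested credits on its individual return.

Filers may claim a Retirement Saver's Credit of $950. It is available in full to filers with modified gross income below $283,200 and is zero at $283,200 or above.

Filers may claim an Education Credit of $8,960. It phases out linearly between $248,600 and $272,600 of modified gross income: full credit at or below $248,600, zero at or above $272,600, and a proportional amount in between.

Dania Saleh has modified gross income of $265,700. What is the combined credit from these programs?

Retirement Saver's Credit: $265,700 is below the $283,200 cutoff, so the full $950 applies.
Education Credit: $265,700 is $17,100 into a $24,000 phase-out range, leaving 6,900/24,000 of the credit: $8,960 × 6,900/24,000 = $2,576.
Total: $950 + $2,576 = $3,526.

$3,526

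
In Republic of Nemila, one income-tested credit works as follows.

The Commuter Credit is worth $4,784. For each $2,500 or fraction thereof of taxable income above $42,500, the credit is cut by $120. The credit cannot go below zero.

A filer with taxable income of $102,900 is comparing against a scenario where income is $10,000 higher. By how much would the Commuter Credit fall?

At $102,900 — income exceeds $42,500 by $60,400, which is 25 full-or-partial $2,500 increments; reduction = 25 × $120 = $3,000, leaving $1,784.
At $112,900 — income exceeds $42,500 by $70,400, which is 29 full-or-partial $2,500 increments; reduction = 29 × $120 = $3,480, leaving $1,304.
Lost: $1,784 − $1,304 = $480.

$480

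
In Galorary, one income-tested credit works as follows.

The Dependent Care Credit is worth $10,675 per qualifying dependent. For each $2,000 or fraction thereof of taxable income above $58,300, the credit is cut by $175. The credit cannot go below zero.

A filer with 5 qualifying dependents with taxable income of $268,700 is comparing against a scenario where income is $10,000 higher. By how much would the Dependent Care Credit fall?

At $268,700 — base = 5 × $10,675 = $53,375. income exceeds $58,300 by $210,400, which is 106 full-or-partial $2,000 increments; reduction = 106 × $175 = $18,550, leaving $34,825.
At $278,700 — base = 5 × $10,675 = $53,375. income exceeds $58,300 by $220,400, which is 111 full-or-partial $2,000 increments; reduction = 111 × $175 = $19,425, leaving $33,950.
Lost: $34,825 − $33,950 = $875.

$875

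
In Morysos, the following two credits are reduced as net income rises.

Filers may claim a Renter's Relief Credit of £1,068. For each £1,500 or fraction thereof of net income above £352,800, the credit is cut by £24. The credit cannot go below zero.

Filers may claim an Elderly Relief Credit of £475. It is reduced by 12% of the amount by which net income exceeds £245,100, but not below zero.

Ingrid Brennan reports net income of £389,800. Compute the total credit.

£468

Renter's Relief Credit: income exceeds £352,800 by £37,000, which is 25 full-or-partial £1,500 increments; reduction = 25 × £24 = £600, leaving £468.
Elderly Relief Credit: 12% of the £144,700 excess over £245,100 is £17,364 ≥ base, so the credit is £0.
Total: £468 + £0 = £468.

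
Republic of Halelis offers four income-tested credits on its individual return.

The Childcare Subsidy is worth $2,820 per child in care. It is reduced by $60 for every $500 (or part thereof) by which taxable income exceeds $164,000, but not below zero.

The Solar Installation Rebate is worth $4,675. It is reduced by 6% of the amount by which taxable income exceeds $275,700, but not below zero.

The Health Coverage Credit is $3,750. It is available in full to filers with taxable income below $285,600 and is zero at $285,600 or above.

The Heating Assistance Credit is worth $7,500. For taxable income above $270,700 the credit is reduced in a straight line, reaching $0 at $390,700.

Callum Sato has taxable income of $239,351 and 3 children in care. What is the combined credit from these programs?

$15,925

Childcare Subsidy: base = 3 × $2,820 = $8,460. income exceeds $164,000 by $75,351 → 151 increments × $60 = $9,060 ≥ base, so the credit is $0.
Solar Installation Rebate: $239,351 is at or below the $275,700 threshold, so the full $4,675 applies.
Health Coverage Credit: $239,351 is below the $285,600 cutoff, so the full $3,750 applies.
Heating Assistance Credit: $239,351 is at or below the $270,700 threshold, so the full $7,500 applies.
Total: $0 + $4,675 + $3,750 + $7,500 = $15,925.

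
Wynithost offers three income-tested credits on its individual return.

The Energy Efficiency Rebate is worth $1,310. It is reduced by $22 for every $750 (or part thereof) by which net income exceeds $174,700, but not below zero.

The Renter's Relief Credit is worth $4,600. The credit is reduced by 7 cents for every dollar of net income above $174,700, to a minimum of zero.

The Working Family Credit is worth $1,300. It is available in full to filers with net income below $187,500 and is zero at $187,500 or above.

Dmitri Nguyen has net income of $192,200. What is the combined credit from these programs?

$4,157

Energy Efficiency Rebate: income exceeds $174,700 by $17,500, which is 24 full-or-partial $750 increments; reduction = 24 × $22 = $528, leaving $782.
Renter's Relief Credit: 7% of the $17,500 excess over $174,700 is $1,225; credit = $4,600 − $1,225 = $3,375.
Working Family Credit: $192,200 meets or exceeds the $187,500 cutoff, so the credit is $0.
Total: $782 + $3,375 + $0 = $4,157.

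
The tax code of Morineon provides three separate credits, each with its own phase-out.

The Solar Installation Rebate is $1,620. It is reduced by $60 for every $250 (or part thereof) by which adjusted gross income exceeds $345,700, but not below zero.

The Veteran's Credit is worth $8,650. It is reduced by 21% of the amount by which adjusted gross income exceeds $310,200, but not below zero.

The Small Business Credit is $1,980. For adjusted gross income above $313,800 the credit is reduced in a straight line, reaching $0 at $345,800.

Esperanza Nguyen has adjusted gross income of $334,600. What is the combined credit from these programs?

$5,839

Solar Installation Rebate: $334,600 is at or below the $345,700 threshold, so the full $1,620 applies.
Veteran's Credit: 21% of the $24,400 excess over $310,200 is $5,124; credit = $8,650 − $5,124 = $3,526.
Small Business Credit: $334,600 is $20,800 into a $32,000 phase-out range, leaving 11,200/32,000 of the credit: $1,980 × 11,200/32,000 = $693.
Total: $1,620 + $3,526 + $693 = $5,839.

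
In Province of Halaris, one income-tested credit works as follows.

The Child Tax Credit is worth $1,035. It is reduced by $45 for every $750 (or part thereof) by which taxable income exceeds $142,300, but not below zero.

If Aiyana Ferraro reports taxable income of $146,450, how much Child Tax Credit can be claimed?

Child Tax Credit: income exceeds $142,300 by $4,150, which is 6 full-or-partial $750 increments; reduction = 6 × $45 = $270, leaving $765.

$765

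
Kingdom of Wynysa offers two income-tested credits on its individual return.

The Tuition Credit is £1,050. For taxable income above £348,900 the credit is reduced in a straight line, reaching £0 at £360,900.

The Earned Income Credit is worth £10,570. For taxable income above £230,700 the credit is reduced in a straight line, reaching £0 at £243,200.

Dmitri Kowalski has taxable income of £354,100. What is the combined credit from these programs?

£595

Tuition Credit: £354,100 is £5,200 into a £12,000 phase-out range, leaving 6,800/12,000 of the credit: £1,050 × 6,800/12,000 = £595.
Earned Income Credit: £354,100 is at or above £243,200, so the credit is £0.
Total: £595 + £0 = £595.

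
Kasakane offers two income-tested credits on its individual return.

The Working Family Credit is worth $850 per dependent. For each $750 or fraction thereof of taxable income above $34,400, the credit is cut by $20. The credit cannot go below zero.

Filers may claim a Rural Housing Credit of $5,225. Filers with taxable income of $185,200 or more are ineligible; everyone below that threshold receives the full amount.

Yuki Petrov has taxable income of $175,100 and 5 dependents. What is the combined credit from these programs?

Working Family Credit: base = 5 × $850 = $4,250. income exceeds $34,400 by $140,700, which is 188 full-or-partial $750 increments; reduction = 188 × $20 = $3,760, leaving $490.
Rural Housing Credit: $175,100 is below the $185,200 cutoff, so the full $5,225 applies.
Total: $490 + $5,225 = $5,715.

$5,715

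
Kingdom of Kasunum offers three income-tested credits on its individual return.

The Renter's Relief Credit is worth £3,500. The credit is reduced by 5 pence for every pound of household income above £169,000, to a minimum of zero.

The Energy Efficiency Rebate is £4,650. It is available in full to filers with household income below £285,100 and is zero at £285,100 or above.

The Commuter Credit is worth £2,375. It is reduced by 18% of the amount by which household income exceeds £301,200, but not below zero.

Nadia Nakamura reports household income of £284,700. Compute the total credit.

£7,025

Renter's Relief Credit: 5% of the £115,700 excess over £169,000 is £5,785 ≥ base, so the credit is £0.
Energy Efficiency Rebate: £284,700 is below the £285,100 cutoff, so the full £4,650 applies.
Commuter Credit: £284,700 is at or below the £301,200 threshold, so the full £2,375 applies.
Total: £0 + £4,650 + £2,375 = £7,025.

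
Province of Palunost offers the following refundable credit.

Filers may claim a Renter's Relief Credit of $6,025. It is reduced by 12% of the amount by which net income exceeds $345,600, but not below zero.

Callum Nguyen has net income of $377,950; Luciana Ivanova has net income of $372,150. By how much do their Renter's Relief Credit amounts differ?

Callum ($377,950): Renter's Relief Credit: 12% of the $32,350 excess over $345,600 is $3,882; credit = $6,025 − $3,882 = $2,143.
Luciana ($372,150): Renter's Relief Credit: 12% of the $26,550 excess over $345,600 is $3,186; credit = $6,025 − $3,186 = $2,839.
Difference: |$2,143 − $2,839| = $696.

$696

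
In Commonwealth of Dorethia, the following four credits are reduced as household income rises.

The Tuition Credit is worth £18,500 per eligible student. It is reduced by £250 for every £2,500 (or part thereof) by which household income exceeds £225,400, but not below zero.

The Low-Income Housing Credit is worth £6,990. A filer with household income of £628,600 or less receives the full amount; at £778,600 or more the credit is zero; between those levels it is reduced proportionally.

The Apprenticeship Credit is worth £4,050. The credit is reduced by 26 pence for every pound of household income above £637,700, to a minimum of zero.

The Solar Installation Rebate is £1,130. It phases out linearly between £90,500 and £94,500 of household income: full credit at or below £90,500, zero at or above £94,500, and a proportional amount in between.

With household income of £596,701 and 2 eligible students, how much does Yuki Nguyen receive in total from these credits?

£11,040

Tuition Credit: base = 2 × £18,500 = £37,000. income exceeds £225,400 by £371,301 → 149 increments × £250 = £37,250 ≥ base, so the credit is £0.
Low-Income Housing Credit: £596,701 is at or below the £628,600 threshold, so the full £6,990 applies.
Apprenticeship Credit: £596,701 is at or below the £637,700 threshold, so the full £4,050 applies.
Solar Installation Rebate: £596,701 is at or above £94,500, so the credit is £0.
Total: £0 + £6,990 + £4,050 + £0 = £11,040.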